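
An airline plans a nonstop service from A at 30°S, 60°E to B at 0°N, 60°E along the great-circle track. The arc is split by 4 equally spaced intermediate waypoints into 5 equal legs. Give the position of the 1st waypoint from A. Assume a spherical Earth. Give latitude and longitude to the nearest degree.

≈ 24°S, 60°E

Write both endpoints as unit vectors p₁, p₂ with components (cos φ cos λ, cos φ sin λ, sin φ).
The central angle between the endpoints is δ = arccos(p₁·p₂) ≈ 0.524 rad (30.0°).
Interpolate at f = 1/5 with slerp weights a = sin((1−f)δ)/sin δ ≈ 0.813, b = sin(fδ)/sin δ ≈ 0.209.
p = a·p₁ + b·p₂ ≈ (0.457, 0.791, -0.407); φ = arcsin(p_z) ≈ -24.00°, λ = atan2(p_y, p_x) ≈ 60.00°.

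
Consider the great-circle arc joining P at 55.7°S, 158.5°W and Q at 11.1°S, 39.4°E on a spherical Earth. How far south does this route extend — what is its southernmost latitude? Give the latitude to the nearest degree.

≈ 79°S

The great circle lies in the plane with unit normal n̂ = (p₁ × p₂)/|p₁ × p₂|.
Here n̂_z ≈ -0.183; the vertex latitude is φ_max = arccos|n̂_z| ≈ 79.5°.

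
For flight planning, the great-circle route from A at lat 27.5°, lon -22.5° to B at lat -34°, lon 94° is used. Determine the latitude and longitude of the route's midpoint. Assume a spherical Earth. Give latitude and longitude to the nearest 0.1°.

Write both endpoints as unit vectors p₁, p₂ with components (cos φ cos λ, cos φ sin λ, sin φ).
The central angle between the endpoints is δ = arccos(p₁·p₂) ≈ 2.197 rad (125.9°).
Interpolate at f = 1/2 with slerp weights a = sin((1−f)δ)/sin δ ≈ 1.099, b = sin(fδ)/sin δ ≈ 1.099.
p = a·p₁ + b·p₂ ≈ (0.837, 0.536, -0.107); φ = arcsin(p_z) ≈ -6.15°, λ = atan2(p_y, p_x) ≈ 32.63°.

≈ lat -6.1°, lon 32.6°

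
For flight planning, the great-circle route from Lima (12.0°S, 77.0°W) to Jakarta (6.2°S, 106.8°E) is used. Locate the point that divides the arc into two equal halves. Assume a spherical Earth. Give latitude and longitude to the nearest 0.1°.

≈ (78.0°S, 178.8°W)

The haversine formula gives a central angle δ ≈ 2.817 rad (161.4°) between the endpoints.
Interpolate at f = 1/2 with slerp weights a = sin((1−f)δ)/sin δ ≈ 3.096, b = sin(fδ)/sin δ ≈ 3.096.
p = a·p₁ + b·p₂ ≈ (-0.208, -0.004, -0.978); φ = arcsin(p_z) ≈ -77.97°, λ = atan2(p_y, p_x) ≈ -178.84°.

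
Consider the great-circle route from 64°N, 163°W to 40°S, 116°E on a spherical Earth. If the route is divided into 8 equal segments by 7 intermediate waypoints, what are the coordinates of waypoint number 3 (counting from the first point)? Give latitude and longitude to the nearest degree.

Convert each endpoint to a unit vector on the sphere (x = cos φ cos λ, y = cos φ sin λ, z = sin φ).
The central angle between the endpoints is δ = arccos(p₁·p₂) ≈ 2.124 rad (121.7°).
Interpolate at f = 3/8 with slerp weights a = sin((1−f)δ)/sin δ ≈ 1.140, b = sin(fδ)/sin δ ≈ 0.840.
p = a·p₁ + b·p₂ ≈ (-0.760, 0.432, 0.485); φ = arcsin(p_z) ≈ 29.02°, λ = atan2(p_y, p_x) ≈ 150.38°.

≈ 29°N, 150°E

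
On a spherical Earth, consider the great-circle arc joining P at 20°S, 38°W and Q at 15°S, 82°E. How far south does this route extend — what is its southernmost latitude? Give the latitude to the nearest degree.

≈ 32°S

The great circle lies in the plane with unit normal n̂ = (p₁ × p₂)/|p₁ × p₂|.
Here n̂_z ≈ +0.844; the vertex latitude is φ_max = arccos|n̂_z| ≈ 32.4°.
Check via Clairaut: cos φ_max = |cos φ₁| · sin C = cos(20.0°)·sin(116.0°) ≈ 0.844, again giving ≈ 32.4°.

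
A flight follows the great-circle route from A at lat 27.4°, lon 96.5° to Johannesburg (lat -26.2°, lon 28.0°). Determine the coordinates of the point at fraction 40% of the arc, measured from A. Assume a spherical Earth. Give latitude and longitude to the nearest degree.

≈ lat 6°, lon 68°

Write both endpoints as unit vectors p₁, p₂ with components (cos φ cos λ, cos φ sin λ, sin φ).
The central angle between the endpoints is δ = arccos(p₁·p₂) ≈ 1.482 rad (84.9°).
Interpolate at f = 0.40 with slerp weights a = sin((1−f)δ)/sin δ ≈ 0.780, b = sin(fδ)/sin δ ≈ 0.561.
p = a·p₁ + b·p₂ ≈ (0.366, 0.924, 0.111); φ = arcsin(p_z) ≈ 6.38°, λ = atan2(p_y, p_x) ≈ 68.39°.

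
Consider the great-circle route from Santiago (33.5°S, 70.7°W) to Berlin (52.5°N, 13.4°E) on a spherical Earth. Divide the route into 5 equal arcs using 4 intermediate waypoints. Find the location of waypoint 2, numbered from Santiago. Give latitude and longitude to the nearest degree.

≈ (3°N, 43°W)

From cos δ = sin φ₁ sin φ₂ + cos φ₁ cos φ₂ cos Δλ, the central angle is δ ≈ 1.967 rad (112.7°).
Interpolate at f = 2/5 with slerp weights a = sin((1−f)δ)/sin δ ≈ 1.002, b = sin(fδ)/sin δ ≈ 0.767.
p = a·p₁ + b·p₂ ≈ (0.731, -0.680, 0.056); φ = arcsin(p_z) ≈ 3.19°, λ = atan2(p_y, p_x) ≈ -42.96°.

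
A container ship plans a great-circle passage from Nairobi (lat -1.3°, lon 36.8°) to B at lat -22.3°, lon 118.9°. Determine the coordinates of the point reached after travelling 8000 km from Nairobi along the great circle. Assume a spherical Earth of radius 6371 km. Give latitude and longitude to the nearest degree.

Write both endpoints as unit vectors p₁, p₂ with components (cos φ cos λ, cos φ sin λ, sin φ).
The central angle between the endpoints is δ = arccos(p₁·p₂) ≈ 1.435 rad (82.2°). The total great-circle distance is δ·R ≈ 1.435 × 6371 ≈ 9140 km, so the target fraction is f = 8000/9140 ≈ 0.875.
Interpolate at f ≈ 0.875 with slerp weights a = sin((1−f)δ)/sin δ ≈ 0.180, b = sin(fδ)/sin δ ≈ 0.960.
p = a·p₁ + b·p₂ ≈ (-0.285, 0.885, -0.368); φ = arcsin(p_z) ≈ -21.61°, λ = atan2(p_y, p_x) ≈ 107.87°.

≈ lat -22°, lon 108°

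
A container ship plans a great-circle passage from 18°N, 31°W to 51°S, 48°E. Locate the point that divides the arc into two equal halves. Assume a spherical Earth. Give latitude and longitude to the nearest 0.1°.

≈ 20.7°S, 1.0°W

Convert each endpoint to a unit vector on the sphere (x = cos φ cos λ, y = cos φ sin λ, z = sin φ).
The central angle between the endpoints is δ = arccos(p₁·p₂) ≈ 1.697 rad (97.2°).
Interpolate at f = 1/2 with slerp weights a = sin((1−f)δ)/sin δ ≈ 0.756, b = sin(fδ)/sin δ ≈ 0.756.
p = a·p₁ + b·p₂ ≈ (0.935, -0.017, -0.354); φ = arcsin(p_z) ≈ -20.74°, λ = atan2(p_y, p_x) ≈ -1.03°.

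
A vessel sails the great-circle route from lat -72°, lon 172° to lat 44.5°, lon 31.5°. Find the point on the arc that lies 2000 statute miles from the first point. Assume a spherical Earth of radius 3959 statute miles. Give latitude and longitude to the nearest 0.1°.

Convert each endpoint to a unit vector on the sphere (x = cos φ cos λ, y = cos φ sin λ, z = sin φ).
The central angle between the endpoints is δ = arccos(p₁·p₂) ≈ 2.562 rad (146.8°). The total great-circle distance is δ·R ≈ 2.562 × 3959 ≈ 10143 mi, so the target fraction is f = 2000/10143 ≈ 0.197.
Interpolate at f ≈ 0.197 with slerp weights a = sin((1−f)δ)/sin δ ≈ 1.614, b = sin(fδ)/sin δ ≈ 0.884.
p = a·p₁ + b·p₂ ≈ (0.043, 0.399, -0.916); φ = arcsin(p_z) ≈ -66.35°, λ = atan2(p_y, p_x) ≈ 83.79°.

≈ lat -66.4°, lon 83.8°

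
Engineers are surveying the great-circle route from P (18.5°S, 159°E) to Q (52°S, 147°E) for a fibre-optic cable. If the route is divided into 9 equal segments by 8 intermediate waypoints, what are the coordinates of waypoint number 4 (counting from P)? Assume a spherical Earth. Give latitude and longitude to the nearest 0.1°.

≈ (33.5°S, 154.9°E)

Write both endpoints as unit vectors p₁, p₂ with components (cos φ cos λ, cos φ sin λ, sin φ).
The central angle between the endpoints is δ = arccos(p₁·p₂) ≈ 0.607 rad (34.8°).
Interpolate at f = 4/9 with slerp weights a = sin((1−f)δ)/sin δ ≈ 0.580, b = sin(fδ)/sin δ ≈ 0.467.
p = a·p₁ + b·p₂ ≈ (-0.755, 0.354, -0.552); φ = arcsin(p_z) ≈ -33.52°, λ = atan2(p_y, p_x) ≈ 154.89°.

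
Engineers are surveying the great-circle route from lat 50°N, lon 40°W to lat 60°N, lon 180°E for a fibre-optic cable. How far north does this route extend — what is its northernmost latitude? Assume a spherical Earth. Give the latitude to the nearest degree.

The great circle lies in the plane with unit normal n̂ = (p₁ × p₂)/|p₁ × p₂|.
Here n̂_z ≈ -0.227; the vertex latitude is φ_max = arccos|n̂_z| ≈ 76.9°.
Check via Clairaut: cos φ_max = |cos φ₁| · sin C = cos(50.0°)·sin(20.7°) ≈ 0.227, again giving ≈ 76.9°.

≈ 77°N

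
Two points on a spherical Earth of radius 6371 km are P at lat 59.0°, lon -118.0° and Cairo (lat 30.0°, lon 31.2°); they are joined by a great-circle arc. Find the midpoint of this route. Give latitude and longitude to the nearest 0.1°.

≈ lat 69.8°, lon -0.7°

Convert each endpoint to a unit vector on the sphere (x = cos φ cos λ, y = cos φ sin λ, z = sin φ).
The central angle between the endpoints is δ = arccos(p₁·p₂) ≈ 1.525 rad (87.4°).
Interpolate at f = 1/2 with slerp weights a = sin((1−f)δ)/sin δ ≈ 0.692, b = sin(fδ)/sin δ ≈ 0.692.
p = a·p₁ + b·p₂ ≈ (0.345, -0.004, 0.939); φ = arcsin(p_z) ≈ 69.81°, λ = atan2(p_y, p_x) ≈ -0.70°.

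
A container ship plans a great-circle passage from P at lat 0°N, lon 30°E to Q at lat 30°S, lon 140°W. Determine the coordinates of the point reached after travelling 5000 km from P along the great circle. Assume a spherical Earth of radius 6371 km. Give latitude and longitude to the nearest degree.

≈ lat 43°S, lon 14°E

Write both endpoints as unit vectors p₁, p₂ with components (cos φ cos λ, cos φ sin λ, sin φ).
The central angle between the endpoints is δ = arccos(p₁·p₂) ≈ 2.592 rad (148.5°). The total great-circle distance is δ·R ≈ 2.592 × 6371 ≈ 16515 km, so the target fraction is f = 5000/16515 ≈ 0.303.
Interpolate at f ≈ 0.303 with slerp weights a = sin((1−f)δ)/sin δ ≈ 1.862, b = sin(fδ)/sin δ ≈ 1.353.
p = a·p₁ + b·p₂ ≈ (0.715, 0.177, -0.677); φ = arcsin(p_z) ≈ -42.59°, λ = atan2(p_y, p_x) ≈ 13.95°.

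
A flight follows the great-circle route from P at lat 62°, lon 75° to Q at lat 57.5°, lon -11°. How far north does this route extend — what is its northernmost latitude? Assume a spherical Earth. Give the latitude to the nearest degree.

The great circle lies in the plane with unit normal n̂ = (p₁ × p₂)/|p₁ × p₂|.
Here n̂_z ≈ -0.389; the vertex latitude is φ_max = arccos|n̂_z| ≈ 67.1°.

≈ 67°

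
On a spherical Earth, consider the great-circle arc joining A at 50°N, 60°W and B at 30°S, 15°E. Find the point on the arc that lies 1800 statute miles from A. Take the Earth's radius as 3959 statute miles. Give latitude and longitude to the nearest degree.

Convert each endpoint to a unit vector on the sphere (x = cos φ cos λ, y = cos φ sin λ, z = sin φ).
The central angle between the endpoints is δ = arccos(p₁·p₂) ≈ 1.812 rad (103.8°). The total great-circle distance is δ·R ≈ 1.812 × 3959 ≈ 7174 mi, so the target fraction is f = 1800/7174 ≈ 0.251.
Interpolate at f ≈ 0.251 with slerp weights a = sin((1−f)δ)/sin δ ≈ 1.006, b = sin(fδ)/sin δ ≈ 0.452.
p = a·p₁ + b·p₂ ≈ (0.702, -0.459, 0.545); φ = arcsin(p_z) ≈ 33.02°, λ = atan2(p_y, p_x) ≈ -33.18°.

≈ 33°N, 33°W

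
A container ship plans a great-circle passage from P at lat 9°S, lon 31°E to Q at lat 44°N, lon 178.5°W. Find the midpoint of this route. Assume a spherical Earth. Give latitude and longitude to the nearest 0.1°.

Convert each endpoint to a unit vector on the sphere (x = cos φ cos λ, y = cos φ sin λ, z = sin φ).
The central angle between the endpoints is δ = arccos(p₁·p₂) ≈ 2.385 rad (136.6°).
Interpolate at f = 1/2 with slerp weights a = sin((1−f)δ)/sin δ ≈ 1.353, b = sin(fδ)/sin δ ≈ 1.353.
p = a·p₁ + b·p₂ ≈ (0.173, 0.663, 0.728); φ = arcsin(p_z) ≈ 46.76°, λ = atan2(p_y, p_x) ≈ 75.41°.

≈ lat 46.8°N, lon 75.4°E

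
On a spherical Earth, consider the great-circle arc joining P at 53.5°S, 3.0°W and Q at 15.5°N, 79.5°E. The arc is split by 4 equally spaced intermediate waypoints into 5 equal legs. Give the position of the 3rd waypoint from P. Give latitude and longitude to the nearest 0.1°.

Write both endpoints as unit vectors p₁, p₂ with components (cos φ cos λ, cos φ sin λ, sin φ).
The central angle between the endpoints is δ = arccos(p₁·p₂) ≈ 1.711 rad (98.0°).
Interpolate at f = 3/5 with slerp weights a = sin((1−f)δ)/sin δ ≈ 0.639, b = sin(fδ)/sin δ ≈ 0.864.
p = a·p₁ + b·p₂ ≈ (0.531, 0.799, -0.282); φ = arcsin(p_z) ≈ -16.40°, λ = atan2(p_y, p_x) ≈ 56.39°.

≈ 16.4°S, 56.4°E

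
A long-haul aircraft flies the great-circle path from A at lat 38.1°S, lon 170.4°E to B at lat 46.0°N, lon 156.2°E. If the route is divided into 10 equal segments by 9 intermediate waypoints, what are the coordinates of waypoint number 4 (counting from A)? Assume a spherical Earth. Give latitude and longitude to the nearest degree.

≈ lat 4°S, lon 165°E

Write both endpoints as unit vectors p₁, p₂ with components (cos φ cos λ, cos φ sin λ, sin φ).
The central angle between the endpoints is δ = arccos(p₁·p₂) ≈ 1.485 rad (85.1°).
Interpolate at f = 4/10 with slerp weights a = sin((1−f)δ)/sin δ ≈ 0.780, b = sin(fδ)/sin δ ≈ 0.562.
p = a·p₁ + b·p₂ ≈ (-0.963, 0.260, -0.078); φ = arcsin(p_z) ≈ -4.45°, λ = atan2(p_y, p_x) ≈ 164.89°.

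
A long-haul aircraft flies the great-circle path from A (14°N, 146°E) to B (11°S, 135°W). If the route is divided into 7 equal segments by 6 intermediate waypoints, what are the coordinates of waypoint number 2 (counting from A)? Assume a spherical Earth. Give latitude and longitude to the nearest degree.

≈ (8°N, 169°E)

From cos δ = sin φ₁ sin φ₂ + cos φ₁ cos φ₂ cos Δλ, the central angle is δ ≈ 1.435 rad (82.2°).
Interpolate at f = 2/7 with slerp weights a = sin((1−f)δ)/sin δ ≈ 0.863, b = sin(fδ)/sin δ ≈ 0.402.
p = a·p₁ + b·p₂ ≈ (-0.973, 0.189, 0.132); φ = arcsin(p_z) ≈ 7.58°, λ = atan2(p_y, p_x) ≈ 169.02°.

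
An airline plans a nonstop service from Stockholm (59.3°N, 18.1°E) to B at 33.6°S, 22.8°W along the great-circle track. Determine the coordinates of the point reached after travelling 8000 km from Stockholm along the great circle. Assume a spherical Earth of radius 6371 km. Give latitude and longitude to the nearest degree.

≈ 8°S, 14°W

Convert each endpoint to a unit vector on the sphere (x = cos φ cos λ, y = cos φ sin λ, z = sin φ).
The central angle between the endpoints is δ = arccos(p₁·p₂) ≈ 1.726 rad (98.9°). The total great-circle distance is δ·R ≈ 1.726 × 6371 ≈ 10995 km, so the target fraction is f = 8000/10995 ≈ 0.728.
Interpolate at f ≈ 0.728 with slerp weights a = sin((1−f)δ)/sin δ ≈ 0.459, b = sin(fδ)/sin δ ≈ 0.962.
p = a·p₁ + b·p₂ ≈ (0.961, -0.238, -0.138); φ = arcsin(p_z) ≈ -7.95°, λ = atan2(p_y, p_x) ≈ -13.90°.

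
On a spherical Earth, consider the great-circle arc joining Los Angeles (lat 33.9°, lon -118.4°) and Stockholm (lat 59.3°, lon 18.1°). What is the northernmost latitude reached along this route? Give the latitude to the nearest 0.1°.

The great circle lies in the plane with unit normal n̂ = (p₁ × p₂)/|p₁ × p₂|.
Here n̂_z ≈ +0.296; the vertex latitude is φ_max = arccos|n̂_z| ≈ 72.8°.

≈ 72.8°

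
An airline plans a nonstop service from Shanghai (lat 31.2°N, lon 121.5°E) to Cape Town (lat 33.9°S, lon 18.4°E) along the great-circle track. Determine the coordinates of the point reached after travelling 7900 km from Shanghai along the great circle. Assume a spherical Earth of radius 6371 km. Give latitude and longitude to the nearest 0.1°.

≈ lat 10.1°S, lon 61.1°E

Convert each endpoint to a unit vector on the sphere (x = cos φ cos λ, y = cos φ sin λ, z = sin φ).
The central angle between the endpoints is δ = arccos(p₁·p₂) ≈ 2.037 rad (116.7°). The total great-circle distance is δ·R ≈ 2.037 × 6371 ≈ 12980 km, so the target fraction is f = 7900/12980 ≈ 0.609.
Interpolate at f ≈ 0.609 with slerp weights a = sin((1−f)δ)/sin δ ≈ 0.801, b = sin(fδ)/sin δ ≈ 1.059.
p = a·p₁ + b·p₂ ≈ (0.476, 0.862, -0.176); φ = arcsin(p_z) ≈ -10.11°, λ = atan2(p_y, p_x) ≈ 61.09°.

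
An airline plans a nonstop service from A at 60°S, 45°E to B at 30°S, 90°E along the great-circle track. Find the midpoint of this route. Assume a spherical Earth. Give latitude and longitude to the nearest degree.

≈ 47°S, 74°E

Convert each endpoint to a unit vector on the sphere (x = cos φ cos λ, y = cos φ sin λ, z = sin φ).
The central angle between the endpoints is δ = arccos(p₁·p₂) ≈ 0.739 rad (42.3°).
Interpolate at f = 1/2 with slerp weights a = sin((1−f)δ)/sin δ ≈ 0.536, b = sin(fδ)/sin δ ≈ 0.536.
p = a·p₁ + b·p₂ ≈ (0.190, 0.654, -0.732); φ = arcsin(p_z) ≈ -47.09°, λ = atan2(p_y, p_x) ≈ 73.83°.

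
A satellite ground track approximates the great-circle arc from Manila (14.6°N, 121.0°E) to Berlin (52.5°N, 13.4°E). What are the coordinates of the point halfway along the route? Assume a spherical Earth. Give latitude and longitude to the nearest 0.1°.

Convert each endpoint to a unit vector on the sphere (x = cos φ cos λ, y = cos φ sin λ, z = sin φ).
The central angle between the endpoints is δ = arccos(p₁·p₂) ≈ 1.549 rad (88.7°).
Interpolate at f = 1/2 with slerp weights a = sin((1−f)δ)/sin δ ≈ 0.700, b = sin(fδ)/sin δ ≈ 0.700.
p = a·p₁ + b·p₂ ≈ (0.066, 0.679, 0.731); φ = arcsin(p_z) ≈ 46.99°, λ = atan2(p_y, p_x) ≈ 84.48°.

≈ 47.0°N, 84.5°E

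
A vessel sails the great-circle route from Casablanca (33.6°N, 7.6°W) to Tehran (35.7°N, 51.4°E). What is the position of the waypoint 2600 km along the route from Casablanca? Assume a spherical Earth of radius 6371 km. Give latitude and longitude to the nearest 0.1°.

≈ 38.4°N, 20.8°E

Convert each endpoint to a unit vector on the sphere (x = cos φ cos λ, y = cos φ sin λ, z = sin φ).
The central angle between the endpoints is δ = arccos(p₁·p₂) ≈ 0.835 rad (47.8°). The total great-circle distance is δ·R ≈ 0.835 × 6371 ≈ 5319 km, so the target fraction is f = 2600/5319 ≈ 0.489.
Interpolate at f ≈ 0.489 with slerp weights a = sin((1−f)δ)/sin δ ≈ 0.558, b = sin(fδ)/sin δ ≈ 0.535.
p = a·p₁ + b·p₂ ≈ (0.732, 0.278, 0.621); φ = arcsin(p_z) ≈ 38.42°, λ = atan2(p_y, p_x) ≈ 20.81°.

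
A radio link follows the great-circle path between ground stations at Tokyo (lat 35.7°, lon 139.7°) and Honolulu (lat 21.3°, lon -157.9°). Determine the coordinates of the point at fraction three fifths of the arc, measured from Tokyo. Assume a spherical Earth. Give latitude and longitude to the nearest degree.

≈ lat 31°, lon 180°

From cos δ = sin φ₁ sin φ₂ + cos φ₁ cos φ₂ cos Δλ, the central angle is δ ≈ 0.973 rad (55.8°).
Interpolate at f = 3/5 with slerp weights a = sin((1−f)δ)/sin δ ≈ 0.459, b = sin(fδ)/sin δ ≈ 0.667.
p = a·p₁ + b·p₂ ≈ (-0.860, 0.007, 0.510); φ = arcsin(p_z) ≈ 30.67°, λ = atan2(p_y, p_x) ≈ 179.51°.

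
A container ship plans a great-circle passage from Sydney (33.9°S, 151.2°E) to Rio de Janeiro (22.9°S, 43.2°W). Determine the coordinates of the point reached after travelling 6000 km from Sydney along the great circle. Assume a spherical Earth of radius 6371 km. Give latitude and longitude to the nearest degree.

Convert each endpoint to a unit vector on the sphere (x = cos φ cos λ, y = cos φ sin λ, z = sin φ).
The central angle between the endpoints is δ = arccos(p₁·p₂) ≈ 2.122 rad (121.6°). The total great-circle distance is δ·R ≈ 2.122 × 6371 ≈ 13518 km, so the target fraction is f = 6000/13518 ≈ 0.444.
Interpolate at f ≈ 0.444 with slerp weights a = sin((1−f)δ)/sin δ ≈ 1.085, b = sin(fδ)/sin δ ≈ 0.949.
p = a·p₁ + b·p₂ ≈ (-0.152, -0.165, -0.975); φ = arcsin(p_z) ≈ -77.05°, λ = atan2(p_y, p_x) ≈ -132.74°.

≈ 77°S, 133°W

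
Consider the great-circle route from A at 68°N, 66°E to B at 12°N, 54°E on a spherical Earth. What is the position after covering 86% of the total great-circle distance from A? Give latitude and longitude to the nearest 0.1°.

Convert each endpoint to a unit vector on the sphere (x = cos φ cos λ, y = cos φ sin λ, z = sin φ).
The central angle between the endpoints is δ = arccos(p₁·p₂) ≈ 0.987 rad (56.6°).
Interpolate at f = 0.86 with slerp weights a = sin((1−f)δ)/sin δ ≈ 0.165, b = sin(fδ)/sin δ ≈ 0.899.
p = a·p₁ + b·p₂ ≈ (0.542, 0.768, 0.340); φ = arcsin(p_z) ≈ 19.88°, λ = atan2(p_y, p_x) ≈ 54.78°.

≈ 19.9°N, 54.8°E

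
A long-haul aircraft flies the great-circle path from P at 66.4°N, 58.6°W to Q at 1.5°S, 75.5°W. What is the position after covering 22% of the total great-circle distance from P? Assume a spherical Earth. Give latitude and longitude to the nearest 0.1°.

Write both endpoints as unit vectors p₁, p₂ with components (cos φ cos λ, cos φ sin λ, sin φ).
The central angle between the endpoints is δ = arccos(p₁·p₂) ≈ 1.204 rad (69.0°).
Interpolate at f = 0.22 with slerp weights a = sin((1−f)δ)/sin δ ≈ 0.864, b = sin(fδ)/sin δ ≈ 0.280.
p = a·p₁ + b·p₂ ≈ (0.251, -0.567, 0.785); φ = arcsin(p_z) ≈ 51.71°, λ = atan2(p_y, p_x) ≈ -66.16°.

≈ 51.7°N, 66.2°W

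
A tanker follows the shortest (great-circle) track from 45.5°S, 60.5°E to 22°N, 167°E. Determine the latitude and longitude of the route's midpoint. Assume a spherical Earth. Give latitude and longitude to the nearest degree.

From cos δ = sin φ₁ sin φ₂ + cos φ₁ cos φ₂ cos Δλ, the central angle is δ ≈ 2.040 rad (116.9°).
Interpolate at f = 1/2 with slerp weights a = sin((1−f)δ)/sin δ ≈ 0.955, b = sin(fδ)/sin δ ≈ 0.955.
p = a·p₁ + b·p₂ ≈ (-0.533, 0.782, -0.323); φ = arcsin(p_z) ≈ -18.87°, λ = atan2(p_y, p_x) ≈ 124.29°.

≈ 19°S, 124°E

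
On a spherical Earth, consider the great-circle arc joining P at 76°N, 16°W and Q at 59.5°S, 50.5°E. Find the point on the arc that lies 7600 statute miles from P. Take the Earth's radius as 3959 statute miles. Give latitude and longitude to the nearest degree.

≈ 29°S, 38°E

Convert each endpoint to a unit vector on the sphere (x = cos φ cos λ, y = cos φ sin λ, z = sin φ).
The central angle between the endpoints is δ = arccos(p₁·p₂) ≈ 2.477 rad (141.9°). The total great-circle distance is δ·R ≈ 2.477 × 3959 ≈ 9806 mi, so the target fraction is f = 7600/9806 ≈ 0.775.
Interpolate at f ≈ 0.775 with slerp weights a = sin((1−f)δ)/sin δ ≈ 0.857, b = sin(fδ)/sin δ ≈ 1.523.
p = a·p₁ + b·p₂ ≈ (0.691, 0.539, -0.481); φ = arcsin(p_z) ≈ -28.74°, λ = atan2(p_y, p_x) ≈ 37.97°.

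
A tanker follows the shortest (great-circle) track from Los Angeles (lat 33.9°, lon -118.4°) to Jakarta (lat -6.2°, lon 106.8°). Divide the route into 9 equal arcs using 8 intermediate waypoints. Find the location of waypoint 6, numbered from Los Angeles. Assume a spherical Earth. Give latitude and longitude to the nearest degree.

≈ lat 21°, lon 141°

Convert each endpoint to a unit vector on the sphere (x = cos φ cos λ, y = cos φ sin λ, z = sin φ).
The central angle between the endpoints is δ = arccos(p₁·p₂) ≈ 2.267 rad (129.9°).
Interpolate at f = 6/9 with slerp weights a = sin((1−f)δ)/sin δ ≈ 0.894, b = sin(fδ)/sin δ ≈ 1.302.
p = a·p₁ + b·p₂ ≈ (-0.727, 0.586, 0.358); φ = arcsin(p_z) ≈ 20.99°, λ = atan2(p_y, p_x) ≈ 141.14°.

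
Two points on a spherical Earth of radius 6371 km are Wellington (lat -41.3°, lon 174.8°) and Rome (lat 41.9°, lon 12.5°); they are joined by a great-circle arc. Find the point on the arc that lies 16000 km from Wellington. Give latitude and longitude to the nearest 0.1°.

≈ lat 36.8°, lon 41.5°

Write both endpoints as unit vectors p₁, p₂ with components (cos φ cos λ, cos φ sin λ, sin φ).
The central angle between the endpoints is δ = arccos(p₁·p₂) ≈ 2.911 rad (166.8°). The total great-circle distance is δ·R ≈ 2.911 × 6371 ≈ 18544 km, so the target fraction is f = 16000/18544 ≈ 0.863.
Interpolate at f ≈ 0.863 with slerp weights a = sin((1−f)δ)/sin δ ≈ 1.700, b = sin(fδ)/sin δ ≈ 2.576.
p = a·p₁ + b·p₂ ≈ (0.600, 0.531, 0.598); φ = arcsin(p_z) ≈ 36.76°, λ = atan2(p_y, p_x) ≈ 41.48°.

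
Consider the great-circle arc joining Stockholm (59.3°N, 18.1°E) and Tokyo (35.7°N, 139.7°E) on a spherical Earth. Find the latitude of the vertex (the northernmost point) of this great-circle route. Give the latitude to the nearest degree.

≈ 68°N

The great circle lies in the plane with unit normal n̂ = (p₁ × p₂)/|p₁ × p₂|.
Here n̂_z ≈ +0.368; the vertex latitude is φ_max = arccos|n̂_z| ≈ 68.4°.
Check via Clairaut: cos φ_max = |cos φ₁| · sin C = cos(59.3°)·sin(46.2°) ≈ 0.368, again giving ≈ 68.4°.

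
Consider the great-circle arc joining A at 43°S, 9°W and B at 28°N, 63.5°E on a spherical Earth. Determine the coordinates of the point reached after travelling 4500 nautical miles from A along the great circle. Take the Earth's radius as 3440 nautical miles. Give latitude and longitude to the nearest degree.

The haversine formula gives a central angle δ ≈ 1.697 rad (97.2°) between the endpoints. The total great-circle distance is δ·R ≈ 1.697 × 3440 ≈ 5838 nmi, so the target fraction is f = 4500/5838 ≈ 0.771.
Interpolate at f ≈ 0.771 with slerp weights a = sin((1−f)δ)/sin δ ≈ 0.382, b = sin(fδ)/sin δ ≈ 0.973.
p = a·p₁ + b·p₂ ≈ (0.660, 0.725, 0.196); φ = arcsin(p_z) ≈ 11.32°, λ = atan2(p_y, p_x) ≈ 47.72°.

≈ 11°N, 48°E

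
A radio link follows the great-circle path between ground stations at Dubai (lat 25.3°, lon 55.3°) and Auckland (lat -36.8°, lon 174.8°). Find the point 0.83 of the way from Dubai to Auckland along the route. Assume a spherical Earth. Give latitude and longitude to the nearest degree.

Write both endpoints as unit vectors p₁, p₂ with components (cos φ cos λ, cos φ sin λ, sin φ).
The central angle between the endpoints is δ = arccos(p₁·p₂) ≈ 2.230 rad (127.8°).
Interpolate at f = 0.83 with slerp weights a = sin((1−f)δ)/sin δ ≈ 0.468, b = sin(fδ)/sin δ ≈ 1.216.
p = a·p₁ + b·p₂ ≈ (-0.729, 0.436, -0.528); φ = arcsin(p_z) ≈ -31.88°, λ = atan2(p_y, p_x) ≈ 149.09°.

≈ lat -32°, lon 149°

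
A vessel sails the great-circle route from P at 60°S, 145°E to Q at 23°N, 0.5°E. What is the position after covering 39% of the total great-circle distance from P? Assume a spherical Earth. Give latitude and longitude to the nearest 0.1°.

≈ 51.3°S, 41.6°E

From cos δ = sin φ₁ sin φ₂ + cos φ₁ cos φ₂ cos Δλ, the central angle is δ ≈ 2.365 rad (135.5°).
Interpolate at f = 0.39 with slerp weights a = sin((1−f)δ)/sin δ ≈ 1.415, b = sin(fδ)/sin δ ≈ 1.137.
p = a·p₁ + b·p₂ ≈ (0.467, 0.415, -0.781); φ = arcsin(p_z) ≈ -51.35°, λ = atan2(p_y, p_x) ≈ 41.62°.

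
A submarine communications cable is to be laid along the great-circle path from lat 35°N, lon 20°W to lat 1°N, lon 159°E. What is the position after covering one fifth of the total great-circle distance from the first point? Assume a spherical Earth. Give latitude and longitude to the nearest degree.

≈ lat 64°N, lon 18°W

Write both endpoints as unit vectors p₁, p₂ with components (cos φ cos λ, cos φ sin λ, sin φ).
The central angle between the endpoints is δ = arccos(p₁·p₂) ≈ 2.513 rad (144.0°).
Interpolate at f = 1/5 with slerp weights a = sin((1−f)δ)/sin δ ≈ 1.539, b = sin(fδ)/sin δ ≈ 0.819.
p = a·p₁ + b·p₂ ≈ (0.420, -0.138, 0.897); φ = arcsin(p_z) ≈ 63.78°, λ = atan2(p_y, p_x) ≈ -18.15°.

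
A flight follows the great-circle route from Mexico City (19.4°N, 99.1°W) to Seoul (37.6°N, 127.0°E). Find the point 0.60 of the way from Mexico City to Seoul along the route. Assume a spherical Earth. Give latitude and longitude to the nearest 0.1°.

≈ 55.4°N, 173.0°W

Convert each endpoint to a unit vector on the sphere (x = cos φ cos λ, y = cos φ sin λ, z = sin φ).
The central angle between the endpoints is δ = arccos(p₁·p₂) ≈ 1.892 rad (108.4°).
Interpolate at f = 0.60 with slerp weights a = sin((1−f)δ)/sin δ ≈ 0.723, b = sin(fδ)/sin δ ≈ 0.955.
p = a·p₁ + b·p₂ ≈ (-0.563, -0.069, 0.823); φ = arcsin(p_z) ≈ 55.41°, λ = atan2(p_y, p_x) ≈ -172.99°.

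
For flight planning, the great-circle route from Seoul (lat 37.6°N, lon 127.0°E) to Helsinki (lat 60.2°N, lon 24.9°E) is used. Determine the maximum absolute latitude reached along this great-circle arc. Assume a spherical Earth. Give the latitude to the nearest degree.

≈ 65°N

The great circle lies in the plane with unit normal n̂ = (p₁ × p₂)/|p₁ × p₂|.
Here n̂_z ≈ -0.430; the vertex latitude is φ_max = arccos|n̂_z| ≈ 64.5°.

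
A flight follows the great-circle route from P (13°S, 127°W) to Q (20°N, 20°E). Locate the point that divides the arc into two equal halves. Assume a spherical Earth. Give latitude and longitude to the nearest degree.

Convert each endpoint to a unit vector on the sphere (x = cos φ cos λ, y = cos φ sin λ, z = sin φ).
The central angle between the endpoints is δ = arccos(p₁·p₂) ≈ 2.577 rad (147.7°).
Interpolate at f = 1/2 with slerp weights a = sin((1−f)δ)/sin δ ≈ 1.795, b = sin(fδ)/sin δ ≈ 1.795.
p = a·p₁ + b·p₂ ≈ (0.532, -0.820, 0.210); φ = arcsin(p_z) ≈ 12.13°, λ = atan2(p_y, p_x) ≈ -57.00°.

≈ (12°N, 57°W)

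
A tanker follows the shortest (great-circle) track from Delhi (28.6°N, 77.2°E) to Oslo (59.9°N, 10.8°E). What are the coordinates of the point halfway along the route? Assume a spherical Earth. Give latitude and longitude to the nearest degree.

≈ 49°N, 54°E

Convert each endpoint to a unit vector on the sphere (x = cos φ cos λ, y = cos φ sin λ, z = sin φ).
The central angle between the endpoints is δ = arccos(p₁·p₂) ≈ 0.939 rad (53.8°).
Interpolate at f = 1/2 with slerp weights a = sin((1−f)δ)/sin δ ≈ 0.561, b = sin(fδ)/sin δ ≈ 0.561.
p = a·p₁ + b·p₂ ≈ (0.385, 0.533, 0.753); φ = arcsin(p_z) ≈ 48.89°, λ = atan2(p_y, p_x) ≈ 54.13°.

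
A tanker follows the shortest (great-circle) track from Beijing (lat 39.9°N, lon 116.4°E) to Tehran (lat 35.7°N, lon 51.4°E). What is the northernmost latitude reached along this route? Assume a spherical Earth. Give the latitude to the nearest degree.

The great circle lies in the plane with unit normal n̂ = (p₁ × p₂)/|p₁ × p₂|.
Here n̂_z ≈ -0.733; the vertex latitude is φ_max = arccos|n̂_z| ≈ 42.9°.
Check via Clairaut: cos φ_max = |cos φ₁| · sin C = cos(39.9°)·sin(72.8°) ≈ 0.733, again giving ≈ 42.9°.

≈ 43°N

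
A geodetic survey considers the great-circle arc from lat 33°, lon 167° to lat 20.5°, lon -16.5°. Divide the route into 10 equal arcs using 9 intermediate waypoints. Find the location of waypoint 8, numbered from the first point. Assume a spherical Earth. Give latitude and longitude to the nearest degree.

≈ lat 46°, lon -19°

Convert each endpoint to a unit vector on the sphere (x = cos φ cos λ, y = cos φ sin λ, z = sin φ).
The central angle between the endpoints is δ = arccos(p₁·p₂) ≈ 2.206 rad (126.4°).
Interpolate at f = 8/10 with slerp weights a = sin((1−f)δ)/sin δ ≈ 0.531, b = sin(fδ)/sin δ ≈ 1.219.
p = a·p₁ + b·p₂ ≈ (0.661, -0.224, 0.716); φ = arcsin(p_z) ≈ 45.71°, λ = atan2(p_y, p_x) ≈ -18.73°.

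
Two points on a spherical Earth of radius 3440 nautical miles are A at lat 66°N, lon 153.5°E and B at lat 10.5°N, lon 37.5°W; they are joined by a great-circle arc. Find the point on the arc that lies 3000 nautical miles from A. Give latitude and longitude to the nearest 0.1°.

From cos δ = sin φ₁ sin φ₂ + cos φ₁ cos φ₂ cos Δλ, the central angle is δ ≈ 1.799 rad (103.1°). The total great-circle distance is δ·R ≈ 1.799 × 3440 ≈ 6188 nmi, so the target fraction is f = 3000/6188 ≈ 0.485.
Interpolate at f ≈ 0.485 with slerp weights a = sin((1−f)δ)/sin δ ≈ 0.821, b = sin(fδ)/sin δ ≈ 0.786.
p = a·p₁ + b·p₂ ≈ (0.314, -0.322, 0.893); φ = arcsin(p_z) ≈ 63.28°, λ = atan2(p_y, p_x) ≈ -45.65°.

≈ lat 63.3°N, lon 45.6°W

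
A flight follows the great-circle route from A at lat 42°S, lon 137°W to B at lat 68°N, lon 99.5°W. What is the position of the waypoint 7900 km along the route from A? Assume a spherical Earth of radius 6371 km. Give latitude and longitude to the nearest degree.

≈ lat 28°N, lon 122°W

Write both endpoints as unit vectors p₁, p₂ with components (cos φ cos λ, cos φ sin λ, sin φ).
The central angle between the endpoints is δ = arccos(p₁·p₂) ≈ 1.982 rad (113.5°). The total great-circle distance is δ·R ≈ 1.982 × 6371 ≈ 12626 km, so the target fraction is f = 7900/12626 ≈ 0.626.
Interpolate at f ≈ 0.626 with slerp weights a = sin((1−f)δ)/sin δ ≈ 0.737, b = sin(fδ)/sin δ ≈ 1.032.
p = a·p₁ + b·p₂ ≈ (-0.464, -0.755, 0.463); φ = arcsin(p_z) ≈ 27.61°, λ = atan2(p_y, p_x) ≈ -121.60°.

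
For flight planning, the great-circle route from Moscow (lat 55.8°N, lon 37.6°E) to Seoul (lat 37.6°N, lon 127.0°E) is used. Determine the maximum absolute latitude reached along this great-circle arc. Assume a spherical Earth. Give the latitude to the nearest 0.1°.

The great circle lies in the plane with unit normal n̂ = (p₁ × p₂)/|p₁ × p₂|.
Here n̂_z ≈ +0.517; the vertex latitude is φ_max = arccos|n̂_z| ≈ 58.8°.

≈ 58.8°N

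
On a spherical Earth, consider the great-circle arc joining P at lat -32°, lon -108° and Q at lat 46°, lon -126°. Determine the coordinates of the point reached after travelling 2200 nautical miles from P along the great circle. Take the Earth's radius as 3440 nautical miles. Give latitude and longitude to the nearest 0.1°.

≈ lat 3.9°, lon -115.5°

Write both endpoints as unit vectors p₁, p₂ with components (cos φ cos λ, cos φ sin λ, sin φ).
The central angle between the endpoints is δ = arccos(p₁·p₂) ≈ 1.391 rad (79.7°). The total great-circle distance is δ·R ≈ 1.391 × 3440 ≈ 4784 nmi, so the target fraction is f = 2200/4784 ≈ 0.460.
Interpolate at f ≈ 0.460 with slerp weights a = sin((1−f)δ)/sin δ ≈ 0.694, b = sin(fδ)/sin δ ≈ 0.607.
p = a·p₁ + b·p₂ ≈ (-0.429, -0.900, 0.069); φ = arcsin(p_z) ≈ 3.94°, λ = atan2(p_y, p_x) ≈ -115.50°.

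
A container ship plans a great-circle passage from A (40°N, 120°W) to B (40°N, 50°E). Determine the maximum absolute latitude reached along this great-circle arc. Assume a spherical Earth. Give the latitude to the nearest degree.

The great circle lies in the plane with unit normal n̂ = (p₁ × p₂)/|p₁ × p₂|.
Here n̂_z ≈ +0.103; the vertex latitude is φ_max = arccos|n̂_z| ≈ 84.1°.
Check via Clairaut: cos φ_max = |cos φ₁| · sin C = cos(40.0°)·sin(7.8°) ≈ 0.103, again giving ≈ 84.1°.

≈ 84°N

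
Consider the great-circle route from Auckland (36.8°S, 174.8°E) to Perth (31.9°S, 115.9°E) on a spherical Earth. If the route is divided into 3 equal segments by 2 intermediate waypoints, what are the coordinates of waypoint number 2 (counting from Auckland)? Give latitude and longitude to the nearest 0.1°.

≈ (36.8°S, 134.4°E)

The haversine formula gives a central angle δ ≈ 0.840 rad (48.1°) between the endpoints.
Interpolate at f = 2/3 with slerp weights a = sin((1−f)δ)/sin δ ≈ 0.371, b = sin(fδ)/sin δ ≈ 0.713.
p = a·p₁ + b·p₂ ≈ (-0.560, 0.572, -0.599); φ = arcsin(p_z) ≈ -36.82°, λ = atan2(p_y, p_x) ≈ 134.43°.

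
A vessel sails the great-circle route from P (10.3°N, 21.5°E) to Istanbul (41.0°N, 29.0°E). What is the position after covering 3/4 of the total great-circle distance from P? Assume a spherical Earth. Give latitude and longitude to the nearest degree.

≈ (33°N, 27°E)

The haversine formula gives a central angle δ ≈ 0.548 rad (31.4°) between the endpoints.
Interpolate at f = 3/4 with slerp weights a = sin((1−f)δ)/sin δ ≈ 0.262, b = sin(fδ)/sin δ ≈ 0.767.
p = a·p₁ + b·p₂ ≈ (0.746, 0.375, 0.550); φ = arcsin(p_z) ≈ 33.37°, λ = atan2(p_y, p_x) ≈ 26.69°.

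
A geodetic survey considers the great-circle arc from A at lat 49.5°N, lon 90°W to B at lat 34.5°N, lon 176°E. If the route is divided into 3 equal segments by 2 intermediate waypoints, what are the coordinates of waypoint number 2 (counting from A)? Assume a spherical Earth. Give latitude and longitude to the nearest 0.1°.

Write both endpoints as unit vectors p₁, p₂ with components (cos φ cos λ, cos φ sin λ, sin φ).
The central angle between the endpoints is δ = arccos(p₁·p₂) ≈ 1.167 rad (66.8°).
Interpolate at f = 2/3 with slerp weights a = sin((1−f)δ)/sin δ ≈ 0.412, b = sin(fδ)/sin δ ≈ 0.763.
p = a·p₁ + b·p₂ ≈ (-0.627, -0.224, 0.746); φ = arcsin(p_z) ≈ 48.23°, λ = atan2(p_y, p_x) ≈ -160.36°.

≈ lat 48.2°N, lon 160.4°W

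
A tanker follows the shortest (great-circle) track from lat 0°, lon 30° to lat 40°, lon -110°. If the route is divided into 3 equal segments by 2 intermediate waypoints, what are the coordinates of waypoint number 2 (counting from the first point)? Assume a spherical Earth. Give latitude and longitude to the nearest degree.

From cos δ = sin φ₁ sin φ₂ + cos φ₁ cos φ₂ cos Δλ, the central angle is δ ≈ 2.198 rad (125.9°).
Interpolate at f = 2/3 with slerp weights a = sin((1−f)δ)/sin δ ≈ 0.826, b = sin(fδ)/sin δ ≈ 1.228.
p = a·p₁ + b·p₂ ≈ (0.394, -0.471, 0.789); φ = arcsin(p_z) ≈ 52.13°, λ = atan2(p_y, p_x) ≈ -50.12°.

≈ lat 52°, lon -50°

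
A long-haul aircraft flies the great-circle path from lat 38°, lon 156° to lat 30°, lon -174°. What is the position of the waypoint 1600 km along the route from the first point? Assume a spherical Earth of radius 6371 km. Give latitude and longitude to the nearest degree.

The haversine formula gives a central angle δ ≈ 0.454 rad (26.0°) between the endpoints. The total great-circle distance is δ·R ≈ 0.454 × 6371 ≈ 2890 km, so the target fraction is f = 1600/2890 ≈ 0.554.
Interpolate at f ≈ 0.554 with slerp weights a = sin((1−f)δ)/sin δ ≈ 0.459, b = sin(fδ)/sin δ ≈ 0.567.
p = a·p₁ + b·p₂ ≈ (-0.819, 0.096, 0.566); φ = arcsin(p_z) ≈ 34.48°, λ = atan2(p_y, p_x) ≈ 173.33°.

≈ lat 34°, lon 173°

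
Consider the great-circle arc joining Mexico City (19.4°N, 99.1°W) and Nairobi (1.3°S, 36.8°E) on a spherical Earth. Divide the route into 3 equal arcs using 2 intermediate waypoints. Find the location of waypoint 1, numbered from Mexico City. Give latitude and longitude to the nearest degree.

Convert each endpoint to a unit vector on the sphere (x = cos φ cos λ, y = cos φ sin λ, z = sin φ).
The central angle between the endpoints is δ = arccos(p₁·p₂) ≈ 2.325 rad (133.2°).
Interpolate at f = 1/3 with slerp weights a = sin((1−f)δ)/sin δ ≈ 1.372, b = sin(fδ)/sin δ ≈ 0.960.
p = a·p₁ + b·p₂ ≈ (0.564, -0.703, 0.434); φ = arcsin(p_z) ≈ 25.71°, λ = atan2(p_y, p_x) ≈ -51.25°.

≈ 26°N, 51°W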